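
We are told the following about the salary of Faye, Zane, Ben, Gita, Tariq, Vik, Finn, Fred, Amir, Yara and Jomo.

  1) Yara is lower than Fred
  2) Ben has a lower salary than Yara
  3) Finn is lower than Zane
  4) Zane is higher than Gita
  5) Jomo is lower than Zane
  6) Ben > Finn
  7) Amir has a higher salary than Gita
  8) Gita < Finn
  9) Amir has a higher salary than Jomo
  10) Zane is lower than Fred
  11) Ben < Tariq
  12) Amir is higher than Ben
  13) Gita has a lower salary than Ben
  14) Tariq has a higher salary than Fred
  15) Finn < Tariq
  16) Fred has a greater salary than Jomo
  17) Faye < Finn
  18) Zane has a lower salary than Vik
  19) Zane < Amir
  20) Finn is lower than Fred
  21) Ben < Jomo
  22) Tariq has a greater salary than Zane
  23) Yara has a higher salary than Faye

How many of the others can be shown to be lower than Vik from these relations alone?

Directly below Vik: Zane.
One step further: Gita, Finn, Jomo (4 so far).
One step further: Faye, Ben (6 so far).
Nothing else is reachable below Vik; 6 in all.

6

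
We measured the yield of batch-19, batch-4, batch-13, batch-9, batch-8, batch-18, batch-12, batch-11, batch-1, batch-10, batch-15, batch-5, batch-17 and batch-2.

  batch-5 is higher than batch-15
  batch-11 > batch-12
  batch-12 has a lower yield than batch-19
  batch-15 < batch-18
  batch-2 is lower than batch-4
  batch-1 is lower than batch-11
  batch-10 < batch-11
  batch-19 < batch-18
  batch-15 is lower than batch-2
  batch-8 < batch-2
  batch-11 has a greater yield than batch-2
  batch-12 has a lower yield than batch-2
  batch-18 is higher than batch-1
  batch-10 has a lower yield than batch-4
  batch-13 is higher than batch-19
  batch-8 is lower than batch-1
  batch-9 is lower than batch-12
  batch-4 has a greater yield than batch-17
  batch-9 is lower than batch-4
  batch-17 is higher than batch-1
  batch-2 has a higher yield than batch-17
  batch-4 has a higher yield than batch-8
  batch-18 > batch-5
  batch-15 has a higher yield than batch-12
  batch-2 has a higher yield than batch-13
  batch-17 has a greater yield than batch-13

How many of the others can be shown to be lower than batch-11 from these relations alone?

10

Directly below batch-11: batch-10, batch-12, batch-1, batch-2.
One step further: batch-8, batch-9, batch-15, batch-13, batch-17 (9 so far).
One step further: batch-19 (10 so far).
Nothing else is reachable below batch-11; 10 in all.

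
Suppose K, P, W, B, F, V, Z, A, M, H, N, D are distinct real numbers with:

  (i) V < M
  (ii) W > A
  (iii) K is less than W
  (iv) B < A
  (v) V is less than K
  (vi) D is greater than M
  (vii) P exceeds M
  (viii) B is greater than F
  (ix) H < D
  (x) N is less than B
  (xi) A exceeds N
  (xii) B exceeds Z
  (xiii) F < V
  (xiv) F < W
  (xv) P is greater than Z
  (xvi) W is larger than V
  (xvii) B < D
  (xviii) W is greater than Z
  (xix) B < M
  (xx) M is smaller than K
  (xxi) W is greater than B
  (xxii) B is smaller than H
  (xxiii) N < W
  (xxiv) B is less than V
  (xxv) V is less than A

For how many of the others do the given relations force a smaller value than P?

6

From P the given relations immediately reach Z, M.
From those, B, V — 4 in total.
From those, F, N — 6 in total.
No other element is forced below P by the given relations, so the count is 6.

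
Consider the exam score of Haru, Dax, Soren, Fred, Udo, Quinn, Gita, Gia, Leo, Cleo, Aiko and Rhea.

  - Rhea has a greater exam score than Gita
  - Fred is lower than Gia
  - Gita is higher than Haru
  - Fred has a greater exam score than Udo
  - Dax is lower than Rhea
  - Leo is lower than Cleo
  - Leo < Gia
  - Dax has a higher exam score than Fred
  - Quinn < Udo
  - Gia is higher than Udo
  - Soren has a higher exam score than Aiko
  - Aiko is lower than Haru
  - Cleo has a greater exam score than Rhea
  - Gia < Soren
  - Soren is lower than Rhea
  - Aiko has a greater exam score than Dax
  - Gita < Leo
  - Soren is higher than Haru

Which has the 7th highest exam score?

Piecing the relations together gives one ordering: Quinn < Udo < Fred < Dax < Aiko < Haru < Gita < Leo < Gia < Soren < Rhea < Cleo.
The 7th largest is Haru.

Haru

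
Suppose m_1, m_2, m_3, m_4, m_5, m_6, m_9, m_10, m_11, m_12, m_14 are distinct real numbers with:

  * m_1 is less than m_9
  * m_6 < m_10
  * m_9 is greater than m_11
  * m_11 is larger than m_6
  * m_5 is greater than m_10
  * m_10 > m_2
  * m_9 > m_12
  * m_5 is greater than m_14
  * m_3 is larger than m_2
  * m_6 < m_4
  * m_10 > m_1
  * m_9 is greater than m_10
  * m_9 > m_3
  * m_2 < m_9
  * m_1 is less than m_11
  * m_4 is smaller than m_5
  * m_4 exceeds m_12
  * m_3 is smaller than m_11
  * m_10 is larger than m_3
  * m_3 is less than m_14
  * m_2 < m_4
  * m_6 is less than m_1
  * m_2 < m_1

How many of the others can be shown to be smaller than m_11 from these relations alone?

From m_11 the given relations immediately reach m_3, m_6, m_1.
From those, m_2 — 4 in total.
No other element is forced below m_11 by the given relations, so the count is 4.

4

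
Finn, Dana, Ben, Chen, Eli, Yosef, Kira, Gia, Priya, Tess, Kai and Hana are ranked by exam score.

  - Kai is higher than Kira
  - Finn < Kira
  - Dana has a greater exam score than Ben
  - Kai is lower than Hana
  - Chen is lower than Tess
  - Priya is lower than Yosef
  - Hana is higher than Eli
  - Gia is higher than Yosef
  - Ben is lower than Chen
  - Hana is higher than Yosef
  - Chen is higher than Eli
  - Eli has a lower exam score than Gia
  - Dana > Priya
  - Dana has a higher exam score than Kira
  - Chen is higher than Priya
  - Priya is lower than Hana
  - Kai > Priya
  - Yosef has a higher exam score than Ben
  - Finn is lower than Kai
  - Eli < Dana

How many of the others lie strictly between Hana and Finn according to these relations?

2

The relations place Finn below Hana. An element lies strictly between them when it is forced above Finn and also forced below Hana.
Above Finn: {Kira, Kai, Dana}. Below Hana: {Ben, Eli, Kira, Priya, Yosef, Kai}.
Intersection: {Kira, Kai} — 2.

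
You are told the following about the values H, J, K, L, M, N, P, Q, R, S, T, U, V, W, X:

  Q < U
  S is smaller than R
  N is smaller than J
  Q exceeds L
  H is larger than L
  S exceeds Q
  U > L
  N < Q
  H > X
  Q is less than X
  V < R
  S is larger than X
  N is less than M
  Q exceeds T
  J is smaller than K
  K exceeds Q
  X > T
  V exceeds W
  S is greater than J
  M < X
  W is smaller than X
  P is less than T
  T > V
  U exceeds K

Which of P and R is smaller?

P < T and T < Q give P < Q.
With Q < X: P < T < Q < X.
Then X < S extends the chain to S.
With S < R: P < T < Q < X < S < R.
So P < R; P is the smaller of the two.

P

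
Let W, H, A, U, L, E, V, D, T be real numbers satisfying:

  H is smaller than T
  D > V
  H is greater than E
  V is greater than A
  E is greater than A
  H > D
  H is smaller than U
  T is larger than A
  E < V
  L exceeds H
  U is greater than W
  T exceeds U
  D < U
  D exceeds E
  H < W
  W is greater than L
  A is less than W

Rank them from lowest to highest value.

A < E < V < D < H < L < W < U < T

The consecutive links are each given: A < E; E < V; V < D; D < H; H < L; L < W; W < U; U < T.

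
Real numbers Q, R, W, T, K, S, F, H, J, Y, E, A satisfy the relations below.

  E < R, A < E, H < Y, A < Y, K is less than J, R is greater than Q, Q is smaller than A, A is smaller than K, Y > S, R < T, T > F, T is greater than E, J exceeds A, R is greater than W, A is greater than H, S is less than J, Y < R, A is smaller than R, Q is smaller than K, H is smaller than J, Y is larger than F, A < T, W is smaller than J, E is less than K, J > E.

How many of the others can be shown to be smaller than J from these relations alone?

7

Directly below J: S, H, A, E, K, W.
One step further: Q (7 so far).
Nothing else is reachable below J; 7 in all.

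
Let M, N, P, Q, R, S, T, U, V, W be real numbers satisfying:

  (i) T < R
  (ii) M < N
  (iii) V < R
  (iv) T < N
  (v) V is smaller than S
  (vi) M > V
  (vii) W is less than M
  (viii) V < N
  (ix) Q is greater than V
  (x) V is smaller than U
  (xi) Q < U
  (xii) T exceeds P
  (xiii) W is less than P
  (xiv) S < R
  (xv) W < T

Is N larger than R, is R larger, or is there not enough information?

Following every chain through N: below N we get W, P, V, T, M.
R is not reached, and no chain runs the other way from R to N.
So the given relations leave the order of N and R undetermined.

undetermined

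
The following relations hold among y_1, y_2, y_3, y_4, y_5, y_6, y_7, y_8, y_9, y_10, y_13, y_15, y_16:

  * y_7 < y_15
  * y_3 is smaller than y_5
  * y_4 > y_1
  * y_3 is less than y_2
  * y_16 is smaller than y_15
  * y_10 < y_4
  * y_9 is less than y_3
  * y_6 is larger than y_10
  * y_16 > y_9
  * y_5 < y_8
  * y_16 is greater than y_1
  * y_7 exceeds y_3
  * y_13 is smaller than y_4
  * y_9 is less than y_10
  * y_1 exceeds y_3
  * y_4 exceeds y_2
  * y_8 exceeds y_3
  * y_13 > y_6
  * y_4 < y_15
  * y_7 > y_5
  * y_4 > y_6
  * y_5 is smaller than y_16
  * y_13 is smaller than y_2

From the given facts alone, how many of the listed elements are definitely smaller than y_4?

7

From y_4 the given relations immediately reach y_10, y_6, y_13, y_1, y_2.
From those, y_9, y_3 — 7 in total.
Nothing else is reachable below y_4; 7 in all.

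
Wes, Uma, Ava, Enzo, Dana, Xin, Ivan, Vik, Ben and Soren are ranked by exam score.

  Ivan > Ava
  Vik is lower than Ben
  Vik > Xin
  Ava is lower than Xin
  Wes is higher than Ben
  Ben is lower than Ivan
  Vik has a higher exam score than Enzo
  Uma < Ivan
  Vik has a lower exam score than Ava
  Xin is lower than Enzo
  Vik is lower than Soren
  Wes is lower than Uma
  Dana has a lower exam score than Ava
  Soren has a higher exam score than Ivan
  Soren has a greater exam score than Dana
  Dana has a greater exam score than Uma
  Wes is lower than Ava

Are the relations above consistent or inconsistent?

We have Ava < Xin stated directly, yet also Xin < Enzo < Vik < Ben < Wes < Uma < Dana < Ava by chaining the others — so Xin < Ava. Contradiction.

inconsistent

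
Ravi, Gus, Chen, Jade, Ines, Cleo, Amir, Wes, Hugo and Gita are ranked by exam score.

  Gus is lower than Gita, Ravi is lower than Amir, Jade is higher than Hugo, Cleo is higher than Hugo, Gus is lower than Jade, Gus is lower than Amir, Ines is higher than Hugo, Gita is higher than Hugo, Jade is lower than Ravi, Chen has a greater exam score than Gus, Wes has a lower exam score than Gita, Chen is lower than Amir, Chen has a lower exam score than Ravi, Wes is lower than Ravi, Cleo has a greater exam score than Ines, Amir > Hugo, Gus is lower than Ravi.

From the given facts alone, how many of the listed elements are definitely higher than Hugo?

The elements the relations force above Hugo are Ines, Cleo, Jade, Ravi, Gita, Amir — no chain reaches any other.
That is 6.

6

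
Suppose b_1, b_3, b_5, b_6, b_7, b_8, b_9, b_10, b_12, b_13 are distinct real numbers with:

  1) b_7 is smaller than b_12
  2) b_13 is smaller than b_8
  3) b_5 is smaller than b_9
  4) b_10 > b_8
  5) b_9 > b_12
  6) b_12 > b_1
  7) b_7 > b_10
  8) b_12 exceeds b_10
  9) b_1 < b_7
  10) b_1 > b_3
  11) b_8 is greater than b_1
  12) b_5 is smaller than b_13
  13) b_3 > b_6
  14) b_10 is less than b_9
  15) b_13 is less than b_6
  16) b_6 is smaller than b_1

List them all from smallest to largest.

The consecutive links are each given: b_5 < b_13; b_13 < b_6; b_6 < b_3; b_3 < b_1; b_1 < b_8; b_8 < b_10; b_10 < b_7; b_7 < b_12; b_12 < b_9.

b_5 < b_13 < b_6 < b_3 < b_1 < b_8 < b_10 < b_7 < b_12 < b_9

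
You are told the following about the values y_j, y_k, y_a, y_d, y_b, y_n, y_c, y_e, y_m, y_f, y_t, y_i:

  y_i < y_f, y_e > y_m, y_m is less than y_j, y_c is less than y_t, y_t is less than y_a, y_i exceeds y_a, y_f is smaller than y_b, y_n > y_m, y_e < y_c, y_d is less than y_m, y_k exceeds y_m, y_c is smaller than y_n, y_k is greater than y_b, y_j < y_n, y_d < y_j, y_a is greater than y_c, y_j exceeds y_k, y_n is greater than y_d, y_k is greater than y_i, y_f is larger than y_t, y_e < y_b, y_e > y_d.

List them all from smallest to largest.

The consecutive links are each given: y_d < y_m; y_m < y_e; y_e < y_c; y_c < y_t; y_t < y_a; y_a < y_i; y_i < y_f; y_f < y_b; y_b < y_k; y_k < y_j; y_j < y_n.

y_d < y_m < y_e < y_c < y_t < y_a < y_i < y_f < y_b < y_k < y_j < y_n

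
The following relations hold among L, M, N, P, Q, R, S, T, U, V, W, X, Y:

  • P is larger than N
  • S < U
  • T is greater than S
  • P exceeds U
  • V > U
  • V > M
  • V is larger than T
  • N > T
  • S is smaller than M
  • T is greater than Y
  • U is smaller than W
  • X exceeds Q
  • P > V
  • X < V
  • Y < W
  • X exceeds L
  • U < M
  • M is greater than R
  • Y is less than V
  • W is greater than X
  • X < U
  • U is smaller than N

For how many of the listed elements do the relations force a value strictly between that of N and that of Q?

The relations place Q below N. An element lies strictly between them when it is forced above Q and also forced below N.
Above Q: {X, U, W, M, V, P}. Below N: {Y, S, L, T, X, U}.
Intersection: {X, U} — 2.

2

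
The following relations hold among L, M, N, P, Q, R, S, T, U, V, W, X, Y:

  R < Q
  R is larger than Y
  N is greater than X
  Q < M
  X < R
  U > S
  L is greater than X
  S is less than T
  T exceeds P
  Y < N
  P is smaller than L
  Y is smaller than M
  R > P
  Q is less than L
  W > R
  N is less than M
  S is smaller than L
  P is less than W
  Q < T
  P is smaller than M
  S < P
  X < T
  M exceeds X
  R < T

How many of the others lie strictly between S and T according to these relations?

Chaining upward from S reaches: P, R, U, W, Q, M, L.
Chaining downward from T reaches: Y, P, X, R, Q.
Strictly between S and T are those in both lists: P, R, Q — 3 elements.

3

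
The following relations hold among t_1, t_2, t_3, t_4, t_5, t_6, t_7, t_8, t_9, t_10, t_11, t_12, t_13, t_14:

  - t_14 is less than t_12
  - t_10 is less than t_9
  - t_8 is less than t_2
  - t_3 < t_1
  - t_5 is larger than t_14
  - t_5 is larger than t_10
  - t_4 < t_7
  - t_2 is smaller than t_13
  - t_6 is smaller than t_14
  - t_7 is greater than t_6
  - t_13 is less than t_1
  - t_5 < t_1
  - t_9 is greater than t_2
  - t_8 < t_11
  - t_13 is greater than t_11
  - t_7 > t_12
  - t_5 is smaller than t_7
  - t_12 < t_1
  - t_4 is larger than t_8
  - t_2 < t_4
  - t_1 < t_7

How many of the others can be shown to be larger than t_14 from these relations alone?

Directly above t_14: t_12, t_5.
One step further: t_1, t_7 (4 so far).
No other element is forced above t_14 by the given relations, so the count is 4.

4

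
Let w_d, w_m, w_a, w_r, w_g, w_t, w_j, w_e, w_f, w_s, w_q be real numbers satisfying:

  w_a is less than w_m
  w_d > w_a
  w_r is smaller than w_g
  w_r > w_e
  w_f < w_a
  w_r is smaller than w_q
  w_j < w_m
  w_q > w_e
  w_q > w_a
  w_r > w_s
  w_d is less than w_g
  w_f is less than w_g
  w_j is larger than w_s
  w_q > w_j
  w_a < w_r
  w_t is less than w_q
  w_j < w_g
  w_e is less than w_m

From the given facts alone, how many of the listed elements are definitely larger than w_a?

5

Directly above w_a: w_d, w_m, w_r, w_q.
One step further: w_g (5 so far).
No other element is forced above w_a by the given relations, so the count is 5.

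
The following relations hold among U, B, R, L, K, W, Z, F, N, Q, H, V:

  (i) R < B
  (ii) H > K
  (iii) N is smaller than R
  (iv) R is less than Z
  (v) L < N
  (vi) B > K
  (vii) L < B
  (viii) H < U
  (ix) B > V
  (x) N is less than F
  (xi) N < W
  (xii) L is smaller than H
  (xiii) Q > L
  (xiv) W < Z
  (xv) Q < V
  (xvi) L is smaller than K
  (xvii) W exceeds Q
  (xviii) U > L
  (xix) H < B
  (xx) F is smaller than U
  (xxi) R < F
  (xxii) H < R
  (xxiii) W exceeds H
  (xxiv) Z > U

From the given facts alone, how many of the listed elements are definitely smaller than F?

The elements the relations force below F are L, N, K, H, R — no chain reaches any other.
That is 5.

5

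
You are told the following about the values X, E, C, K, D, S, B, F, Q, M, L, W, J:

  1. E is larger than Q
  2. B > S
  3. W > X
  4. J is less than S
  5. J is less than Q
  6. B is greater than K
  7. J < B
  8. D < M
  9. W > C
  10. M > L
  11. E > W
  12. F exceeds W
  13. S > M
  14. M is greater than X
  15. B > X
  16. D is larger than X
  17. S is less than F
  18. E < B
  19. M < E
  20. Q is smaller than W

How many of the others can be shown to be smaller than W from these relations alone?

4

The elements the relations force below W are X, C, J, Q — no chain reaches any other.
That is 4.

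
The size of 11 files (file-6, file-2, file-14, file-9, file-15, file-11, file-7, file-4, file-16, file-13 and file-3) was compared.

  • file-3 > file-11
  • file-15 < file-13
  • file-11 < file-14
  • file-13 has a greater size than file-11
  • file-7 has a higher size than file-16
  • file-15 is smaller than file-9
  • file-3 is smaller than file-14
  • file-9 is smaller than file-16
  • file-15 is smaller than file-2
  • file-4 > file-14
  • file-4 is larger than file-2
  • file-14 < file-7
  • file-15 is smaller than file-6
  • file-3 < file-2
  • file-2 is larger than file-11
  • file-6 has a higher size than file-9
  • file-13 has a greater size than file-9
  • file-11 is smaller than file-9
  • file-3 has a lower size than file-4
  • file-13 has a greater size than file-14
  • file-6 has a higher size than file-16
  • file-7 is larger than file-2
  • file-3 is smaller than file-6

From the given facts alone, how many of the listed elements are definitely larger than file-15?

From file-15 the given relations immediately reach file-2, file-9, file-6, file-13.
From those, file-16, file-4, file-7 — 7 in total.
No other element is forced above file-15 by the given relations, so the count is 7.

7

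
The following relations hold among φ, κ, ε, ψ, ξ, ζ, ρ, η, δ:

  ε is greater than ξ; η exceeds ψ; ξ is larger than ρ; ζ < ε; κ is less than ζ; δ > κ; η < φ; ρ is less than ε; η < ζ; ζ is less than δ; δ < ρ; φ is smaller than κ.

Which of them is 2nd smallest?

The consecutive relations fix a unique order: ψ < η < φ < κ < ζ < δ < ρ < ξ < ε.
Counting 2 from the smallest end gives η.

η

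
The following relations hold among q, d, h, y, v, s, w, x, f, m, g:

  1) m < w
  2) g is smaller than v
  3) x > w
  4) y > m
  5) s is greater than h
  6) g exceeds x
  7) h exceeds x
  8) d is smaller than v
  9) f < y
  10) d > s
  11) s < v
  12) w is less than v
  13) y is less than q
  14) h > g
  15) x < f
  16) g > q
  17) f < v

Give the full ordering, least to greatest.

m < w < x < f < y < q < g < h < s < d < v

Each adjacent pair is fixed by a given relation: m < w; w < x; x < f; f < y; y < q; q < g; g < h; h < s; s < d; d < v. Chaining them end to end gives the full order.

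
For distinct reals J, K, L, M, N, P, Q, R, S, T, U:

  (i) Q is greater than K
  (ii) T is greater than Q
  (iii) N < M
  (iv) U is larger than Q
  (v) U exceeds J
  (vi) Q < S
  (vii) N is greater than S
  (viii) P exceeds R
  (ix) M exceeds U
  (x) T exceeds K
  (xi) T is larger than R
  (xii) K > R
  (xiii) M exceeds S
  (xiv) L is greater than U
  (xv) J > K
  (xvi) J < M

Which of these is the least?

Chaining upward from R: directly above it, K, P, T; then J, Q; then S, U, M; then N, L.
That covers every other element, and nothing is given below R, so R is the least.

R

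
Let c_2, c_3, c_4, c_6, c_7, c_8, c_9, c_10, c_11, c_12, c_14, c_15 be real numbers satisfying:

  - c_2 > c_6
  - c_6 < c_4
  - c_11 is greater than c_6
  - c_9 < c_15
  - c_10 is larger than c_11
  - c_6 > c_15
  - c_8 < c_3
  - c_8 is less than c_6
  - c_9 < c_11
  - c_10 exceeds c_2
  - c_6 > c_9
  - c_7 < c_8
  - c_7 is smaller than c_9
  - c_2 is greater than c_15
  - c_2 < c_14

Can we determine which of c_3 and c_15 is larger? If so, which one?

Following every chain through c_15: above c_15 we get c_6, c_2, c_14, c_4, c_11, c_10; below c_15 we get c_7, c_9.
c_3 is not reached, and no chain runs the other way from c_3 to c_15.
So the given relations leave the order of c_15 and c_3 undetermined.

undetermined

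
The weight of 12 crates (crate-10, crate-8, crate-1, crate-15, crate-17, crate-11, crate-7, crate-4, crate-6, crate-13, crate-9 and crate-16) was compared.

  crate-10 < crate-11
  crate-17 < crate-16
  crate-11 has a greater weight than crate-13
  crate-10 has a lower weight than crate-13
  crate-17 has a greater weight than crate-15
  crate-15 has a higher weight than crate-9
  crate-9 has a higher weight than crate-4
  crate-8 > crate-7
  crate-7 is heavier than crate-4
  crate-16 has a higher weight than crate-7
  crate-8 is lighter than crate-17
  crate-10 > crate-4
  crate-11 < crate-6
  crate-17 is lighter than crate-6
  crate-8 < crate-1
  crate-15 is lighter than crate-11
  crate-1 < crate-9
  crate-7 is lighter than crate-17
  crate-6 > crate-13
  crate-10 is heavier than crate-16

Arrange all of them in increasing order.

The consecutive links are each given: crate-4 < crate-7; crate-7 < crate-8; crate-8 < crate-1; crate-1 < crate-9; crate-9 < crate-15; crate-15 < crate-17; crate-17 < crate-16; crate-16 < crate-10; crate-10 < crate-13; crate-13 < crate-11; crate-11 < crate-6.

crate-4 < crate-7 < crate-8 < crate-1 < crate-9 < crate-15 < crate-17 < crate-16 < crate-10 < crate-13 < crate-11 < crate-6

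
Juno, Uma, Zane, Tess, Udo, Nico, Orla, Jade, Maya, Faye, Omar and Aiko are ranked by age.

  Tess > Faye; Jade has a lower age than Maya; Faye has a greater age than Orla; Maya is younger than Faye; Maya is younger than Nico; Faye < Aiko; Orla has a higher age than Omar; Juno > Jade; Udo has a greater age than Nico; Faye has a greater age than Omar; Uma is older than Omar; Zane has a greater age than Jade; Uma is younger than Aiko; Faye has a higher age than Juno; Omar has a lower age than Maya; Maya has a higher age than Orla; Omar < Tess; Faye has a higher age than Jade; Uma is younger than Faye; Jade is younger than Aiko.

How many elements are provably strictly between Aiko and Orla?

The relations place Orla below Aiko. An element lies strictly between them when it is forced above Orla and also forced below Aiko.
Above Orla: {Maya, Faye, Nico, Udo, Tess}. Below Aiko: {Omar, Jade, Uma, Maya, Juno, Faye}.
Intersection: {Maya, Faye} — 2.

2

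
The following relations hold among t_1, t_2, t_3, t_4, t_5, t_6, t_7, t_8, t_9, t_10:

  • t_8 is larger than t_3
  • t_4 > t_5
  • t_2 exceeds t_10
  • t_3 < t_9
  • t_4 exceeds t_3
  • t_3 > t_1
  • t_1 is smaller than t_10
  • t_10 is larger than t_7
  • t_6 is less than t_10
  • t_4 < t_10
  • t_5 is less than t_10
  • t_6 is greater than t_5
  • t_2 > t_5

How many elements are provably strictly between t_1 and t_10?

Chaining upward from t_1 reaches: t_3, t_4, t_9, t_2, t_8.
Chaining downward from t_10 reaches: t_5, t_6, t_7, t_3, t_4.
Strictly between t_1 and t_10 are those in both lists: t_3, t_4 — 2 elements.

2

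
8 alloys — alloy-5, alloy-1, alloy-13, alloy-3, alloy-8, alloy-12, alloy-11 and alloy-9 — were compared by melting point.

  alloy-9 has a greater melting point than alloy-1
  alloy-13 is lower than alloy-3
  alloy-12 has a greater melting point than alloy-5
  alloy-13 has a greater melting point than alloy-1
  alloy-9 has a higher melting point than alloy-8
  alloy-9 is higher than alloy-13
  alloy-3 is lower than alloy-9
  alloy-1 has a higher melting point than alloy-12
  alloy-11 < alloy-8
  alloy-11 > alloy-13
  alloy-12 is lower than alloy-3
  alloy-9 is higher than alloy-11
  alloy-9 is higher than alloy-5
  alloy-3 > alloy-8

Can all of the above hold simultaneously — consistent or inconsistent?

Every relation is compatible with alloy-5 < alloy-12 < alloy-1 < alloy-13 < alloy-11 < alloy-8 < alloy-3 < alloy-9; the set is consistent.

consistent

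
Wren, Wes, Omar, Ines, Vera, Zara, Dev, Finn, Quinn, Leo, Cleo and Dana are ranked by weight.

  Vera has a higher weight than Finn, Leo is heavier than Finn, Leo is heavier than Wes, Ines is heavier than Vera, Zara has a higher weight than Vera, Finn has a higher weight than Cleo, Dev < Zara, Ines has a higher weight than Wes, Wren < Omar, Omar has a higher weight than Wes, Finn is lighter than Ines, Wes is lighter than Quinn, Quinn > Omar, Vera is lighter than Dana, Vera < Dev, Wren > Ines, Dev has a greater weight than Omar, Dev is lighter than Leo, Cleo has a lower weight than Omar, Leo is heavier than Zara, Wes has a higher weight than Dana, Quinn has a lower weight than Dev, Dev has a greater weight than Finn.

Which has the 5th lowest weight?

Wes

Chaining the given pairs: Cleo < Finn < Vera < Dana < Wes < Ines < Wren < Omar < Quinn < Dev < Zara < Leo.
The 5th smallest is Wes.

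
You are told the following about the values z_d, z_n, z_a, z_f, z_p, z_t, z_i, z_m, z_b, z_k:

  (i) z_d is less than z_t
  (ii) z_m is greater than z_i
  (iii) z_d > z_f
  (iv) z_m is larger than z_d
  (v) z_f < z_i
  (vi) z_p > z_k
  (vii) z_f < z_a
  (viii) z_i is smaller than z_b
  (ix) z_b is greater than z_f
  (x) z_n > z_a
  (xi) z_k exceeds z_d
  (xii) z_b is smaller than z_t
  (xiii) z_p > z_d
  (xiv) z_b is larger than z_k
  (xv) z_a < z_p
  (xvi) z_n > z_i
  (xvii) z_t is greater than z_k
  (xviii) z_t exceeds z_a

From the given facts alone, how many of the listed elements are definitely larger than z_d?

5

The elements the relations force above z_d are z_k, z_b, z_p, z_t, z_m — no chain reaches any other.
That is 5.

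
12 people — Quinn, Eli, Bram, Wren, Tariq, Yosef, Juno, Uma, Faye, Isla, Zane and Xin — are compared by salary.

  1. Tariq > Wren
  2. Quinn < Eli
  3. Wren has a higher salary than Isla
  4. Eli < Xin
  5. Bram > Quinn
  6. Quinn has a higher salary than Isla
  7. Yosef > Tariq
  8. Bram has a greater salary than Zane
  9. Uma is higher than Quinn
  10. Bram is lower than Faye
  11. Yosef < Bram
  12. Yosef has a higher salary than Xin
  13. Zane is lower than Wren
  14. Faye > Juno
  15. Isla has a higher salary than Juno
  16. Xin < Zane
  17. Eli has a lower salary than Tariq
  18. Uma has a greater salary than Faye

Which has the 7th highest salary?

Piecing the relations together gives one ordering: Juno < Isla < Quinn < Eli < Xin < Zane < Wren < Tariq < Yosef < Bram < Faye < Uma.
Counting 7 from the largest end gives Zane.

Zane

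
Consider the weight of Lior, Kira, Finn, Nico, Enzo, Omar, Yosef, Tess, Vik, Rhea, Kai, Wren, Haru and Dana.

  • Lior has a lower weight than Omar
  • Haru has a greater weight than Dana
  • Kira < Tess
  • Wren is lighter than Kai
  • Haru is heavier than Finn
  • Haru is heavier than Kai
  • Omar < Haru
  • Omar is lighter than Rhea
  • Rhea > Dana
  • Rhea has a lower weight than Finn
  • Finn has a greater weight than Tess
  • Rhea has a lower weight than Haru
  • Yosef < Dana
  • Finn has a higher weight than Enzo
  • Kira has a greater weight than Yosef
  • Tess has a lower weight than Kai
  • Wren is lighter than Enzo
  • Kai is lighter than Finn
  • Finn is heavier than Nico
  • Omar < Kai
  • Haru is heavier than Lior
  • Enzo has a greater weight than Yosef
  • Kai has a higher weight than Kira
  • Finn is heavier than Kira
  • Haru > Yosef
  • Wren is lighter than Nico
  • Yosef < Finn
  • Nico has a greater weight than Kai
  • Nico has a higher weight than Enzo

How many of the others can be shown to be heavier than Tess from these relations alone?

The elements the relations force above Tess are Kai, Nico, Finn, Haru — no chain reaches any other.
That is 4.

4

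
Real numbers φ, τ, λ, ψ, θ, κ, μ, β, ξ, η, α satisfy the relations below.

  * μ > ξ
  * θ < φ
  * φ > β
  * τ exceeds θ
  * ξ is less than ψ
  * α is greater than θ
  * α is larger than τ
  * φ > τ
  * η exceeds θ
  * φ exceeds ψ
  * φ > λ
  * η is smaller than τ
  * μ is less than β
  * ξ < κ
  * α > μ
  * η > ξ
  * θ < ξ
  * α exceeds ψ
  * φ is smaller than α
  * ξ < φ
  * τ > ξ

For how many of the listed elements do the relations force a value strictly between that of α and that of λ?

The relations place λ below α. An element lies strictly between them when it is forced above λ and also forced below α.
Above λ: {φ}. Below α: {θ, ξ, η, τ, ψ, μ, β, φ}.
Intersection: {φ} — 1.

1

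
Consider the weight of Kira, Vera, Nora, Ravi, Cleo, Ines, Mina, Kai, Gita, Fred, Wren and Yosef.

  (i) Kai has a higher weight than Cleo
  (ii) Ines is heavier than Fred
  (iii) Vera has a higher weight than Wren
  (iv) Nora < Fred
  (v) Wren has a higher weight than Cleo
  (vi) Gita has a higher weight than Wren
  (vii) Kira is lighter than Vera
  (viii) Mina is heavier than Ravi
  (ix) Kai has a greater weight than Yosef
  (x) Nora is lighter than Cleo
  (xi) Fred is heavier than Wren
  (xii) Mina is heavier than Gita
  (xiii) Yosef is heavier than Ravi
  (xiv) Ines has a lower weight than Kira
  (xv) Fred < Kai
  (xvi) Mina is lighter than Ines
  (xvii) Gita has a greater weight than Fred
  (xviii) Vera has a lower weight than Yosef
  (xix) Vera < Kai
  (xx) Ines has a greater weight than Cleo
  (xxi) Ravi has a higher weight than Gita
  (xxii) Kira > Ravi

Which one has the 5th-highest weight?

The consecutive relations fix a unique order: Nora < Cleo < Wren < Fred < Gita < Ravi < Mina < Ines < Kira < Vera < Yosef < Kai.
Counting 5 from the largest end gives Ines.

Ines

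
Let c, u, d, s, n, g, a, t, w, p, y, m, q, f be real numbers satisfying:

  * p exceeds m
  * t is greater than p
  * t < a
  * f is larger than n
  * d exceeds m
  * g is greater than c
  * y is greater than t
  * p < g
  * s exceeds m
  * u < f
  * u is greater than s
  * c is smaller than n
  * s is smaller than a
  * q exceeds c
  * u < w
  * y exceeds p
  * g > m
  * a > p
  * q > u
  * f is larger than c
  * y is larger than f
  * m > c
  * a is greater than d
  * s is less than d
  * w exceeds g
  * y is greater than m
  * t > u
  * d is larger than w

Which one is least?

c

Chaining upward from c: directly above it, m, g, n, f, q; then s, p, w, d, y; then u, t, a.
That covers every other element, and nothing is given below c, so c is the least.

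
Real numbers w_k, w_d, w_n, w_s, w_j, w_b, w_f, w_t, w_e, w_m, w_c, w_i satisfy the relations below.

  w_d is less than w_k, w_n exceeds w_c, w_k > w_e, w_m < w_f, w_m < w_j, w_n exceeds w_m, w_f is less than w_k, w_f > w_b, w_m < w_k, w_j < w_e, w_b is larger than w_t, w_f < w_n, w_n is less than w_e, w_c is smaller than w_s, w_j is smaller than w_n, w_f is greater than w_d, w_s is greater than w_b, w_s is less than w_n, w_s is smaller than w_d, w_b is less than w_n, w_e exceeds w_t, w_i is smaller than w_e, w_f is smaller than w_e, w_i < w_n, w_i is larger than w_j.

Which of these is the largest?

Chaining downward from w_k: directly below it, w_m, w_d, w_f, w_e; then w_t, w_b, w_j, w_s, w_i, w_n; then w_c.
That covers every other element, and nothing is given above w_k, so w_k is the largest.

w_k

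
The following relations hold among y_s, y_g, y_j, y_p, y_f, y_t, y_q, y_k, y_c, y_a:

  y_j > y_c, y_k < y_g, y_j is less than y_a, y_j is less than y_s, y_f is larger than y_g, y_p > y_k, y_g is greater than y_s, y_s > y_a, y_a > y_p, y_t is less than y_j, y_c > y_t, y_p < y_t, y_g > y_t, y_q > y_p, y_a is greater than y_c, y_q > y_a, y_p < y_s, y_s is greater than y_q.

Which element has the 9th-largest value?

The consecutive relations fix a unique order: y_k < y_p < y_t < y_c < y_j < y_a < y_q < y_s < y_g < y_f.
The 9th largest is y_p.

y_p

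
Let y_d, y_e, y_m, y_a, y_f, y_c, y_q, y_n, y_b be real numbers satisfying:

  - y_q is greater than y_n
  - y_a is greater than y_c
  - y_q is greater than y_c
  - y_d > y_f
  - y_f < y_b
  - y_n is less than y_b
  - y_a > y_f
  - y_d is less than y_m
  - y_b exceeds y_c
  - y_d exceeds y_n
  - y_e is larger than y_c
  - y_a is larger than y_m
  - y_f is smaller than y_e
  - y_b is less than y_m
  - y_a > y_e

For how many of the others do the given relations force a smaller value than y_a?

7

From y_a the given relations immediately reach y_f, y_c, y_e, y_m.
From those, y_d, y_b — 6 in total.
From those, y_n — 7 in total.
Nothing else is reachable below y_a; 7 in all.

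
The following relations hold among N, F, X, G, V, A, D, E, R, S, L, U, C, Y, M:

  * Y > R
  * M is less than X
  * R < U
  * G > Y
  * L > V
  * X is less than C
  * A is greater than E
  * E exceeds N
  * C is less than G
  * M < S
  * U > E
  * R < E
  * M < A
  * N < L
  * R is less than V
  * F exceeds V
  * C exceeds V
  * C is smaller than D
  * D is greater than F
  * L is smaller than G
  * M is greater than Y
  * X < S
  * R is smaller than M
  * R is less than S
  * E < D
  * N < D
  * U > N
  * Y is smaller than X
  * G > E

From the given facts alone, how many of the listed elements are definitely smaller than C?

The elements the relations force below C are R, Y, V, M, X — no chain reaches any other.
That is 5.

5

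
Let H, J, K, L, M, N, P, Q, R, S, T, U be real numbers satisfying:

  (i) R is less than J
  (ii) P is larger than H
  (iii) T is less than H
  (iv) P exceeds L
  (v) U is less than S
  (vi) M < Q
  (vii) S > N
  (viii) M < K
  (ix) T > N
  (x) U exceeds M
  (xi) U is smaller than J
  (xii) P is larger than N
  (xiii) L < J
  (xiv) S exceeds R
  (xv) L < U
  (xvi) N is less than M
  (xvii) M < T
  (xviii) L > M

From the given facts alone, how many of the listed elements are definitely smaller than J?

The elements the relations force below J are N, M, L, R, U — no chain reaches any other.
That is 5.

5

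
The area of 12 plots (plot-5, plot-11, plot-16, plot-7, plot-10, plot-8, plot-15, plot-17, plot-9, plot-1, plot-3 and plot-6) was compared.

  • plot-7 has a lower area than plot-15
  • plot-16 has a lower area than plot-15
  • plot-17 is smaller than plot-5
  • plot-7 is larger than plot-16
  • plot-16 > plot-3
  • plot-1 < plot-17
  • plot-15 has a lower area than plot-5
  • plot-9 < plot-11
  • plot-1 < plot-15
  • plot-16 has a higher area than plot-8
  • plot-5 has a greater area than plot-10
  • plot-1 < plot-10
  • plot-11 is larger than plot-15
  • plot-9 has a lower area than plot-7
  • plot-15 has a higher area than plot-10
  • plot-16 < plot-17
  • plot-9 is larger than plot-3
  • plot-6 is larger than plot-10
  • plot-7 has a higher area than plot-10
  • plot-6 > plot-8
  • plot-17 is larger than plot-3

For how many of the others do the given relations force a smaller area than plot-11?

8

The elements the relations force below plot-11 are plot-1, plot-3, plot-9, plot-8, plot-16, plot-10, plot-7, plot-15 — no chain reaches any other.
That is 8.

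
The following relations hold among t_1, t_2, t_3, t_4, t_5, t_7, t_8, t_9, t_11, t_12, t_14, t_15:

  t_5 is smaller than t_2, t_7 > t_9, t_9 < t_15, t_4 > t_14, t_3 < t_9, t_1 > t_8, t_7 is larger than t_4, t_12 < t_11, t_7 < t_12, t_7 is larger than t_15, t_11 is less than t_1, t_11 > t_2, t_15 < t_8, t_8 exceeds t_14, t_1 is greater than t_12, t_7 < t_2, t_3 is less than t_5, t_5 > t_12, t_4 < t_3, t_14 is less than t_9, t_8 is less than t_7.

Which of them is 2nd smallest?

Piecing the relations together gives one ordering: t_14 < t_4 < t_3 < t_9 < t_15 < t_8 < t_7 < t_12 < t_5 < t_2 < t_11 < t_1.
The 2nd smallest is t_4.

t_4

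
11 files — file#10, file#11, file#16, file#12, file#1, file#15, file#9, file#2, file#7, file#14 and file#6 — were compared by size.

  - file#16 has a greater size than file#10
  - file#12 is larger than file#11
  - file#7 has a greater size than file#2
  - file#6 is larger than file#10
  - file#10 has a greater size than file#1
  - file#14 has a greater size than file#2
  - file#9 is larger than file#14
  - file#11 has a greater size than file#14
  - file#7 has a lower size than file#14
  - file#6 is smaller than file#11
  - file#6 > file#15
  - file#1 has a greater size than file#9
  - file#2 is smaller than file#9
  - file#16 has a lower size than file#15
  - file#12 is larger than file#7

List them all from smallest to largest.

file#2 < file#7 < file#14 < file#9 < file#1 < file#10 < file#16 < file#15 < file#6 < file#11 < file#12

Nothing is placed below file#2, so it is least; from there file#2 < file#7; file#7 < file#14; file#14 < file#9; file#9 < file#1; file#1 < file#10; file#10 < file#16; file#16 < file#15; file#15 < file#6; file#6 < file#11; file#11 < file#12, each given directly.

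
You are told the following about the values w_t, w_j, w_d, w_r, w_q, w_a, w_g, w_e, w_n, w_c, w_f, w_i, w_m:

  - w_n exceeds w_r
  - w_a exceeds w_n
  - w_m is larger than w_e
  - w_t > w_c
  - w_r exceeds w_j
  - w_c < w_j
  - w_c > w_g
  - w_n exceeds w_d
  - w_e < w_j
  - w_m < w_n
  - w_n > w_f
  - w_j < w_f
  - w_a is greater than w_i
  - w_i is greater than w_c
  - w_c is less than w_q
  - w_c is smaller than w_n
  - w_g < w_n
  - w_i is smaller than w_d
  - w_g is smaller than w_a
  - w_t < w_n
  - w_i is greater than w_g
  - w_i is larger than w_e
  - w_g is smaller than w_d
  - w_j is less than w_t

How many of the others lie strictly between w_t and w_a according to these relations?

Chaining upward from w_t reaches: w_n.
Chaining downward from w_a reaches: w_e, w_g, w_c, w_j, w_m, w_i, w_d, w_f, w_r, w_n.
Strictly between w_t and w_a are those in both lists: w_n — 1 element.

1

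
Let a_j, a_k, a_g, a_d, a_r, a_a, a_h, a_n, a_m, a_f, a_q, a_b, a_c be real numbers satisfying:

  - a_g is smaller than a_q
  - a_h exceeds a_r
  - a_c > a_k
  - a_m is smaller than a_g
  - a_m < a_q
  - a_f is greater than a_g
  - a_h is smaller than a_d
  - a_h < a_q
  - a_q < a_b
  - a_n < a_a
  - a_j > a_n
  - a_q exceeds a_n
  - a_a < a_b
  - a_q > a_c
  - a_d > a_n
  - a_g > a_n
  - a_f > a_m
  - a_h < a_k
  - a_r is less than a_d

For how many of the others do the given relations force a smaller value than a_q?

From a_q the given relations immediately reach a_h, a_m, a_n, a_g, a_c.
From those, a_r, a_k — 7 in total.
Nothing else is reachable below a_q; 7 in all.

7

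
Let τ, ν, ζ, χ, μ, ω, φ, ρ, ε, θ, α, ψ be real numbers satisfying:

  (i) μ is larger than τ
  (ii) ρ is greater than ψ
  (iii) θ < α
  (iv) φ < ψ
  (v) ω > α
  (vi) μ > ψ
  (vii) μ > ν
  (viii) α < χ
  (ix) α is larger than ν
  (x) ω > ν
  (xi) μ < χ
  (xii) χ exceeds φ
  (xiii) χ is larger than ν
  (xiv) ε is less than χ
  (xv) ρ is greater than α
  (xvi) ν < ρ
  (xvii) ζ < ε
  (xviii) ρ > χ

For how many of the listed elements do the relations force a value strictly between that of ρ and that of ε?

The relations place ε below ρ. An element lies strictly between them when it is forced above ε and also forced below ρ.
Above ε: {χ}. Below ρ: {φ, ζ, τ, ψ, ν, θ, α, μ, χ}.
Intersection: {χ} — 1.

1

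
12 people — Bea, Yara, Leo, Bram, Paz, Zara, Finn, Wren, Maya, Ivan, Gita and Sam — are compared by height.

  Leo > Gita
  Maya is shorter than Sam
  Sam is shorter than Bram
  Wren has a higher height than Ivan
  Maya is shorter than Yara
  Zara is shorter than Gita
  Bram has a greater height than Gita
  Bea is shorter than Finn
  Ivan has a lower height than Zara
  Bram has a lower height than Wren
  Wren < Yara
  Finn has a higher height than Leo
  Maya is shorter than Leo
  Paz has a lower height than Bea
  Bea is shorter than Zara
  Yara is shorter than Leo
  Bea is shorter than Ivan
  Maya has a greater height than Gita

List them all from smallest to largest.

Nothing is placed below Paz, so it is least; from there Paz < Bea; Bea < Ivan; Ivan < Zara; Zara < Gita; Gita < Maya; Maya < Sam; Sam < Bram; Bram < Wren; Wren < Yara; Yara < Leo; Leo < Finn, each given directly.

Paz < Bea < Ivan < Zara < Gita < Maya < Sam < Bram < Wren < Yara < Leo < Finn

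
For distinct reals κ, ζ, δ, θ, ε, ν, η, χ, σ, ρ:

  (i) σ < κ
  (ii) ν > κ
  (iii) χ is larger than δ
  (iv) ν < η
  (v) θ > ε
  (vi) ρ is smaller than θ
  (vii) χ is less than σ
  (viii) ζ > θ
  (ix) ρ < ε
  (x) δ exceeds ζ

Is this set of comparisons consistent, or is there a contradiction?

Every relation is compatible with ρ < ε < θ < ζ < δ < χ < σ < κ < ν < η; the set is consistent.

consistent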